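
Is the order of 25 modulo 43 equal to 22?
No, the actual order is 21, not 22.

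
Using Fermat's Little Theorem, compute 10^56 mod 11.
By Fermat: 10^{10} ≡ 1 (mod 11). 56 = 5×10 + 6. So 10^{56} ≡ 10^{6} ≡ 1 (mod 11)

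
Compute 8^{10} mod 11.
1

Using successive squaring:
Binary expansion of 10: 1010
Powers of 8 mod 11 (each is the square of the previous):
  8^1 ≡ 8 (mod 11)
  8^2 ≡ 8² = 64 ≡ 9 (mod 11)
  8^4 ≡ 9² = 81 ≡ 4 (mod 11)
  8^8 ≡ 4² = 16 ≡ 5 (mod 11)
10 = 8 + 2, so 8^10 = 8^8 × 8^2 ≡ 5 × 9 (mod 11)
Multiplying step by step:
  5 × 9 = 45 ≡ 1 (mod 11)
Result: 8^10 ≡ 1 (mod 11)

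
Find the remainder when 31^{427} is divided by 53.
By Fermat: 31^{52} ≡ 1 (mod 53). 427 = 8×52 + 11. So 31^{427} ≡ 31^{11} ≡ 27 (mod 53)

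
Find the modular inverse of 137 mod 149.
137^(-1) ≡ 62 (mod 149). Verification: 137 × 62 = 8494 ≡ 1 (mod 149)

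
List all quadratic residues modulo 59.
QRs mod 59: {1, 3, 4, 5, 7, 9, 12, 15, 16, 17, 19, 20, 21, 22, 25, 26, 27, 28, 29, 35, 36, 41, 45, 46, 48, 49, 51, 53, 57}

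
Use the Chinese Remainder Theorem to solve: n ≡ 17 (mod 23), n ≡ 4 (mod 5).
109

Using the Chinese Remainder Theorem:
M = product of moduli = 115
For equation 1: M_1 = 5, 5 ≡ 5 (mod 23), inverse of 5 mod 23 is 14 (check: 5 × 14 = 70 ≡ 1 (mod 23))
For equation 2: M_2 = 23, 23 ≡ 3 (mod 5), inverse of 23 mod 5 is 2 (check: 3 × 2 = 6 ≡ 1 (mod 5))
Combine: n ≡ Σ r_i×M_i×(M_i⁻¹ mod m_i) = 17×5×14 + 4×23×2 = 1190 + 184 = 1374
1374 mod 115 = 109
n ≡ 109 (mod 115)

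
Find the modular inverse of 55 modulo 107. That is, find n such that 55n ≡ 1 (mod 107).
72

Using Extended Euclidean Algorithm:
gcd(55, 107) = 1
Bezout coefficients: 55 × -35 + 107 × 18 = 1
So 55 × -35 ≡ 1 (mod 107)
The inverse is -35 mod 107 = 72
Verification: 55 × 72 = 3960 = 37 × 107 + 1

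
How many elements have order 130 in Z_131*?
Number of primitive roots mod 131 = φ(130) = 48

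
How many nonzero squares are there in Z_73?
For prime 73, there are (p-1)/2 = (73-1)/2 = 36 quadratic residues (excluding 0).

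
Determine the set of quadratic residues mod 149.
QRs mod 149: {1, 4, 5, 6, 7, 9, 16, 17, 19, 20, 22, 24, 25, 26, 28, 29, 30, 31, 33, 35, 36, 37, 39, 42, 45, 46, 47, 49, 53, 54, 61, 63, 64, 67, 68, 69, 73, 76, 80, 81, 82, 85, 86, 88, 95, 96, 100, 102, 103, 104, 107, 110, 112, 113, 114, 116, 118, 119, 120, 121, 123, 124, 125, 127, 129, 130, 132, 133, 140, 142, 143, 144, 145, 148}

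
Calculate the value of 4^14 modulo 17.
Using repeated squaring. 14 = 8 + 4 + 2 (binary 1110). Repeated squaring mod 17: 4^1 ≡ 4; 4^2 ≡ 4² = 16 ≡ 16; 4^4 ≡ 16² = 256 ≡ 1; 4^8 ≡ 1² = 1 ≡ 1. Multiply: 4^14 = 4^8 × 4^4 × 4^2 ≡ 1 × 1 × 16 (mod 17): 1 × 1 = 1 ≡ 1; 1 × 16 = 16 ≡ 16. So 4^14 ≡ 16 (mod 17).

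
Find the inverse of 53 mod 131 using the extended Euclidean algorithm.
Extended GCD: 53(-42) + 131(17) = 1. So 53^(-1) ≡ 89 ≡ 89 (mod 131). Verify: 53 × 89 = 4717 ≡ 1 (mod 131)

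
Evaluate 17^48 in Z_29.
Using Fermat: 17^{28} ≡ 1 (mod 29). 48 ≡ 20 (mod 28). So 17^{48} ≡ 17^{20} ≡ 1 (mod 29)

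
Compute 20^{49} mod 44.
16

Using successive squaring:
Binary expansion of 49: 110001
Powers of 20 mod 44 (each is the square of the previous):
  20^1 ≡ 20 (mod 44)
  20^2 ≡ 20² = 400 ≡ 4 (mod 44)
  20^4 ≡ 4² = 16 ≡ 16 (mod 44)
  20^8 ≡ 16² = 256 ≡ 36 (mod 44)
  20^16 ≡ 36² = 1296 ≡ 20 (mod 44)
  20^32 ≡ 20² = 400 ≡ 4 (mod 44)
49 = 32 + 16 + 1, so 20^49 = 20^32 × 20^16 × 20^1 ≡ 4 × 20 × 20 (mod 44)
Multiplying step by step:
  4 × 20 = 80 ≡ 36 (mod 44)
  36 × 20 = 720 ≡ 16 (mod 44)
Result: 20^49 ≡ 16 (mod 44)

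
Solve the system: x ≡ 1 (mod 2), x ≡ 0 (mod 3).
M = 2 × 3 = 6. M₁ = 3, y₁ ≡ 1 (mod 2). M₂ = 2, y₂ ≡ 2 (mod 3). x = 1×3×1 + 0×2×2 ≡ 3 (mod 6)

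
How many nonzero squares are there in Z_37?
For prime 37, there are (p-1)/2 = (37-1)/2 = 18 quadratic residues (excluding 0).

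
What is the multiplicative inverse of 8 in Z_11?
8^(-1) ≡ 7 (mod 11). Verification: 8 × 7 = 56 ≡ 1 (mod 11)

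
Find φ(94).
46

Prime factorization: 94 = 2 × 47
Using the formula φ(n) = n × Π(1 - 1/p) for each prime factor p:
φ(94) = 94 × (1 - 1/2) × (1 - 1/47)
φ(94) = 46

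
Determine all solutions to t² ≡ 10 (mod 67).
The square roots of 10 mod 67 are 55 and 12. Verify: 55² = 3025 ≡ 10 (mod 67)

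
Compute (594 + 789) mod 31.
19

(594 + 789) = 1383
1383 mod 31 = 19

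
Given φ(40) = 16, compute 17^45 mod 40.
By Euler: 17^{16} ≡ 1 (mod 40) since gcd(17, 40) = 1. 45 = 2×16 + 13. So 17^{45} ≡ 17^{13} ≡ 17 (mod 40)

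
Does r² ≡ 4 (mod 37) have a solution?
By Euler's criterion: 4^{18} ≡ 1 (mod 37). Since this equals 1, 4 is a QR.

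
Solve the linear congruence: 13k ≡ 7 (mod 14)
7

Since gcd(13, 14) = 1 divides 7, a solution exists.
Multiply both sides by the inverse of 13 mod 14:
  13^(-1) mod 14 = 13
  x ≡ 13 × 7 ≡ 91 ≡ 7 (mod 14)
Verification: 13 × 7 = 91 = 6 × 14 + 7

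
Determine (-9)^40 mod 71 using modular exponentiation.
Using repeated squaring. (-9) ≡ 62 (mod 71). 40 = 32 + 8 (binary 101000). Repeated squaring mod 71: 62^1 ≡ 62; 62^2 ≡ 62² = 3844 ≡ 10; 62^4 ≡ 10² = 100 ≡ 29; 62^8 ≡ 29² = 841 ≡ 60; 62^16 ≡ 60² = 3600 ≡ 50; 62^32 ≡ 50² = 2500 ≡ 15. Multiply: (-9)^40 ≡ 62^32 × 62^8 ≡ 15 × 60 (mod 71): 15 × 60 = 900 ≡ 48. So (-9)^40 ≡ 48 (mod 71).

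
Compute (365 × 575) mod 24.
19

(365 × 575) = 209875
209875 mod 24 = 19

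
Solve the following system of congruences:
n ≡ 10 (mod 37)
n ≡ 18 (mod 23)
639

Using the Chinese Remainder Theorem:
M = product of moduli = 851
For equation 1: M_1 = 23, 23 ≡ 23 (mod 37), inverse of 23 mod 37 is 29 (check: 23 × 29 = 667 ≡ 1 (mod 37))
For equation 2: M_2 = 37, 37 ≡ 14 (mod 23), inverse of 37 mod 23 is 5 (check: 14 × 5 = 70 ≡ 1 (mod 23))
Combine: n ≡ Σ r_i×M_i×(M_i⁻¹ mod m_i) = 10×23×29 + 18×37×5 = 6670 + 3330 = 10000
10000 mod 851 = 639
n ≡ 639 (mod 851)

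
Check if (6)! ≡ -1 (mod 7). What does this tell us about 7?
(6)! mod 7 = 6. Since this equals -1 (mod 7), Wilson confirms 7 is prime.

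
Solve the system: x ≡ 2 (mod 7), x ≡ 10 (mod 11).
M = 7 × 11 = 77. M₁ = 11, y₁ ≡ 2 (mod 7). M₂ = 7, y₂ ≡ 8 (mod 11). x = 2×11×2 + 10×7×8 ≡ 65 (mod 77)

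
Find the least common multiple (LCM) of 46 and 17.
782

First find GCD(46, 17) using the Euclidean algorithm:
46 = 2 × 17 + 12
17 = 1 × 12 + 5
12 = 2 × 5 + 2
5 = 2 × 2 + 1
2 = 2 × 1 + 0
GCD(46, 17) = 1

LCM formula: LCM(a, b) = (a × b) / GCD(a, b)
LCM(46, 17) = (46 × 17) / 1
LCM(46, 17) = 782 / 1
LCM(46, 17) = 782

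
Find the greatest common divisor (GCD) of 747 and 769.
1

Using the Euclidean algorithm:
747 = 0 × 769 + 747
769 = 1 × 747 + 22
747 = 33 × 22 + 21
22 = 1 × 21 + 1
21 = 21 × 1 + 0

GCD(747, 769) = 1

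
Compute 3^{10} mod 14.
11

Using successive squaring:
Binary expansion of 10: 1010
Powers of 3 mod 14 (each is the square of the previous):
  3^1 ≡ 3 (mod 14)
  3^2 ≡ 3² = 9 ≡ 9 (mod 14)
  3^4 ≡ 9² = 81 ≡ 11 (mod 14)
  3^8 ≡ 11² = 121 ≡ 9 (mod 14)
10 = 8 + 2, so 3^10 = 3^8 × 3^2 ≡ 9 × 9 (mod 14)
Multiplying step by step:
  9 × 9 = 81 ≡ 11 (mod 14)
Result: 3^10 ≡ 11 (mod 14)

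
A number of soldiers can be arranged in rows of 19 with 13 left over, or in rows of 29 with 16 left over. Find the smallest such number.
M = 19 × 29 = 551. M₁ = 29, y₁ ≡ 2 (mod 19). M₂ = 19, y₂ ≡ 26 (mod 29). r = 13×29×2 + 16×19×26 ≡ 393 (mod 551). The smallest positive such number is 393.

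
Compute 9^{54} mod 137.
121

Using successive squaring:
Binary expansion of 54: 110110
Powers of 9 mod 137 (each is the square of the previous):
  9^1 ≡ 9 (mod 137)
  9^2 ≡ 9² = 81 ≡ 81 (mod 137)
  9^4 ≡ 81² = 6561 ≡ 122 (mod 137)
  9^8 ≡ 122² = 14884 ≡ 88 (mod 137)
  9^16 ≡ 88² = 7744 ≡ 72 (mod 137)
  9^32 ≡ 72² = 5184 ≡ 115 (mod 137)
54 = 32 + 16 + 4 + 2, so 9^54 = 9^32 × 9^16 × 9^4 × 9^2 ≡ 115 × 72 × 122 × 81 (mod 137)
Multiplying step by step:
  115 × 72 = 8280 ≡ 60 (mod 137)
  60 × 122 = 7320 ≡ 59 (mod 137)
  59 × 81 = 4779 ≡ 121 (mod 137)
Result: 9^54 ≡ 121 (mod 137)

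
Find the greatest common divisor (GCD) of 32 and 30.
2

Using the Euclidean algorithm:
32 = 1 × 30 + 2
30 = 15 × 2 + 0

GCD(32, 30) = 2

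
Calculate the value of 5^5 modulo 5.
5 ≡ 0 (mod 5). 5 = 4 + 1 (binary 101). Repeated squaring mod 5: 0^1 ≡ 0; 0^2 ≡ 0² = 0 ≡ 0; 0^4 ≡ 0² = 0 ≡ 0. Multiply: 5^5 ≡ 0^4 × 0^1 ≡ 0 × 0 (mod 5): 0 × 0 = 0 ≡ 0. So 5^5 ≡ 0 (mod 5).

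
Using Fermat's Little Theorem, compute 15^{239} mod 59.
36

By Fermat's Little Theorem, a^(p-1) ≡ 1 (mod p) for prime p and gcd(a, p) = 1
Here p = 59, so 15^58 ≡ 1 (mod 59)
We can reduce the exponent: 239 mod 58 = 7
So 15^239 ≡ 15^7 (mod 59)
Computing: 15^7 mod 59 = 36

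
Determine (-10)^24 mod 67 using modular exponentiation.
Using repeated squaring. (-10) ≡ 57 (mod 67). 24 = 16 + 8 (binary 11000). Repeated squaring mod 67: 57^1 ≡ 57; 57^2 ≡ 57² = 3249 ≡ 33; 57^4 ≡ 33² = 1089 ≡ 17; 57^8 ≡ 17² = 289 ≡ 21; 57^16 ≡ 21² = 441 ≡ 39. Multiply: (-10)^24 ≡ 57^16 × 57^8 ≡ 39 × 21 (mod 67): 39 × 21 = 819 ≡ 15. So (-10)^24 ≡ 15 (mod 67).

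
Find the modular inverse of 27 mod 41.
27^(-1) ≡ 38 (mod 41). Verification: 27 × 38 = 1026 ≡ 1 (mod 41)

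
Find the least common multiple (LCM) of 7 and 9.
63

First find GCD(7, 9) using the Euclidean algorithm:
7 = 0 × 9 + 7
9 = 1 × 7 + 2
7 = 3 × 2 + 1
2 = 2 × 1 + 0
GCD(7, 9) = 1

LCM formula: LCM(a, b) = (a × b) / GCD(a, b)
LCM(7, 9) = (7 × 9) / 1
LCM(7, 9) = 63 / 1
LCM(7, 9) = 63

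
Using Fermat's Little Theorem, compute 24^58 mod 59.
By Fermat's Little Theorem, 24^{58} ≡ 1 (mod 59) since 59 is prime and gcd(24, 59) = 1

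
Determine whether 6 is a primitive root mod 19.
p - 1 = 18 has prime divisors 2, 3. Check 6^(18/q) mod 19 for each: 6^(18/2) = 6^9 ≡ 1, 6^(18/3) = 6^6 ≡ 11 (mod 19). Since 6^9 ≡ 1 (mod 19), the order of 6 divides 9 (in fact the order is 9) ≠ 18, so it is not a primitive root.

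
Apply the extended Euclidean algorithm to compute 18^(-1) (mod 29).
Extended GCD: 18(-8) + 29(5) = 1. So 18^(-1) ≡ 21 ≡ 21 (mod 29). Verify: 18 × 21 = 378 ≡ 1 (mod 29)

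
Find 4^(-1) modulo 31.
8

Using Extended Euclidean Algorithm:
gcd(4, 31) = 1
Bezout coefficients: 4 × 8 + 31 × -1 = 1
So 4 × 8 ≡ 1 (mod 31)
The inverse is 8 mod 31 = 8
Verification: 4 × 8 = 32 = 1 × 31 + 1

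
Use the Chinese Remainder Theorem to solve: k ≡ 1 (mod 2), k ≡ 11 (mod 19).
11

Using the Chinese Remainder Theorem:
M = product of moduli = 38
For equation 1: M_1 = 19, 19 ≡ 1 (mod 2), inverse of 19 mod 2 is 1 (check: 1 × 1 = 1 ≡ 1 (mod 2))
For equation 2: M_2 = 2, 2 ≡ 2 (mod 19), inverse of 2 mod 19 is 10 (check: 2 × 10 = 20 ≡ 1 (mod 19))
Combine: k ≡ Σ r_i×M_i×(M_i⁻¹ mod m_i) = 1×19×1 + 11×2×10 = 19 + 220 = 239
239 mod 38 = 11
k ≡ 11 (mod 38)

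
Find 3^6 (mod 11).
6 = 4 + 2 (binary 110). Repeated squaring mod 11: 3^1 ≡ 3; 3^2 ≡ 3² = 9 ≡ 9; 3^4 ≡ 9² = 81 ≡ 4. Multiply: 3^6 = 3^4 × 3^2 ≡ 4 × 9 (mod 11): 4 × 9 = 36 ≡ 3. So 3^6 ≡ 3 (mod 11).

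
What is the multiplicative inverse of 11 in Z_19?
7

Using Extended Euclidean Algorithm:
gcd(11, 19) = 1
Bezout coefficients: 11 × 7 + 19 × -4 = 1
So 11 × 7 ≡ 1 (mod 19)
The inverse is 7 mod 19 = 7
Verification: 11 × 7 = 77 = 4 × 19 + 1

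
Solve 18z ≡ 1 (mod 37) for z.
18^(-1) ≡ 35 (mod 37). Verification: 18 × 35 = 630 ≡ 1 (mod 37)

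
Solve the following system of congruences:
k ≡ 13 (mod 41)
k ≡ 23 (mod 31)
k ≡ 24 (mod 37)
36913

Using the Chinese Remainder Theorem:
M = product of moduli = 47027
For equation 1: M_1 = 1147, 1147 ≡ 40 (mod 41), inverse of 1147 mod 41 is 40 (check: 40 × 40 = 1600 ≡ 1 (mod 41))
For equation 2: M_2 = 1517, 1517 ≡ 29 (mod 31), inverse of 1517 mod 31 is 15 (check: 29 × 15 = 435 ≡ 1 (mod 31))
For equation 3: M_3 = 1271, 1271 ≡ 13 (mod 37), inverse of 1271 mod 37 is 20 (check: 13 × 20 = 260 ≡ 1 (mod 37))
Combine: k ≡ Σ r_i×M_i×(M_i⁻¹ mod m_i) = 13×1147×40 + 23×1517×15 + 24×1271×20 = 596440 + 523365 + 610080 = 1729885
1729885 mod 47027 = 36913
k ≡ 36913 (mod 47027)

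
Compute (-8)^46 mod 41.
Using Fermat: (-8)^{40} ≡ 1 (mod 41). 46 ≡ 6 (mod 40). So (-8)^{46} ≡ (-8)^{6} ≡ 31 (mod 41)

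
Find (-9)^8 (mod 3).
(-9) ≡ 0 (mod 3). 8 = 8 (binary 1000). Repeated squaring mod 3: 0^1 ≡ 0; 0^2 ≡ 0² = 0 ≡ 0; 0^4 ≡ 0² = 0 ≡ 0; 0^8 ≡ 0² = 0 ≡ 0. So (-9)^8 ≡ 0 (mod 3).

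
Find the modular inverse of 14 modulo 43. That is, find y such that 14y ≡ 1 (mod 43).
40

Using Extended Euclidean Algorithm:
gcd(14, 43) = 1
Bezout coefficients: 14 × -3 + 43 × 1 = 1
So 14 × -3 ≡ 1 (mod 43)
The inverse is -3 mod 43 = 40
Verification: 14 × 40 = 560 = 13 × 43 + 1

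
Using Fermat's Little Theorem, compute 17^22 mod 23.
By Fermat's Little Theorem, 17^{22} ≡ 1 (mod 23) since 23 is prime and gcd(17, 23) = 1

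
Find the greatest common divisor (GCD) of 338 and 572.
26

Using the Euclidean algorithm:
338 = 0 × 572 + 338
572 = 1 × 338 + 234
338 = 1 × 234 + 104
234 = 2 × 104 + 26
104 = 4 × 26 + 0

GCD(338, 572) = 26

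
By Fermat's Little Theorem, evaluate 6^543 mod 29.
By Fermat: 6^{28} ≡ 1 (mod 29). 543 ≡ 11 (mod 28). So 6^{543} ≡ 6^{11} ≡ 9 (mod 29)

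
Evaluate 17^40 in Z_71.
Using repeated squaring. 40 = 32 + 8 (binary 101000). Repeated squaring mod 71: 17^1 ≡ 17; 17^2 ≡ 17² = 289 ≡ 5; 17^4 ≡ 5² = 25 ≡ 25; 17^8 ≡ 25² = 625 ≡ 57; 17^16 ≡ 57² = 3249 ≡ 54; 17^32 ≡ 54² = 2916 ≡ 5. Multiply: 17^40 = 17^32 × 17^8 ≡ 5 × 57 (mod 71): 5 × 57 = 285 ≡ 1. So 17^40 ≡ 1 (mod 71).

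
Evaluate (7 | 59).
(7/59) = 7^{29} mod 59 = 1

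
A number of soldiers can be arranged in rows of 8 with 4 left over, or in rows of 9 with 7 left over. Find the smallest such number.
M = 8 × 9 = 72. M₁ = 9, y₁ ≡ 1 (mod 8). M₂ = 8, y₂ ≡ 8 (mod 9). k = 4×9×1 + 7×8×8 ≡ 52 (mod 72). The smallest positive such number is 52.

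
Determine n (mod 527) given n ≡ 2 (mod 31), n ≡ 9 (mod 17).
281

Using the Chinese Remainder Theorem:
M = product of moduli = 527
For equation 1: M_1 = 17, 17 ≡ 17 (mod 31), inverse of 17 mod 31 is 11 (check: 17 × 11 = 187 ≡ 1 (mod 31))
For equation 2: M_2 = 31, 31 ≡ 14 (mod 17), inverse of 31 mod 17 is 11 (check: 14 × 11 = 154 ≡ 1 (mod 17))
Combine: n ≡ Σ r_i×M_i×(M_i⁻¹ mod m_i) = 2×17×11 + 9×31×11 = 374 + 3069 = 3443
3443 mod 527 = 281
n ≡ 281 (mod 527)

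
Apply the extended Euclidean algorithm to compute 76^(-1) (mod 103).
Extended GCD: 76(-42) + 103(31) = 1. So 76^(-1) ≡ 61 ≡ 61 (mod 103). Verify: 76 × 61 = 4636 ≡ 1 (mod 103)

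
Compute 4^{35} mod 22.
12

Using successive squaring:
Binary expansion of 35: 100011
Powers of 4 mod 22 (each is the square of the previous):
  4^1 ≡ 4 (mod 22)
  4^2 ≡ 4² = 16 ≡ 16 (mod 22)
  4^4 ≡ 16² = 256 ≡ 14 (mod 22)
  4^8 ≡ 14² = 196 ≡ 20 (mod 22)
  4^16 ≡ 20² = 400 ≡ 4 (mod 22)
  4^32 ≡ 4² = 16 ≡ 16 (mod 22)
35 = 32 + 2 + 1, so 4^35 = 4^32 × 4^2 × 4^1 ≡ 16 × 16 × 4 (mod 22)
Multiplying step by step:
  16 × 16 = 256 ≡ 14 (mod 22)
  14 × 4 = 56 ≡ 12 (mod 22)
Result: 4^35 ≡ 12 (mod 22)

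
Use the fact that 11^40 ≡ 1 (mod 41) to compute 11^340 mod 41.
By Fermat: 11^{40} ≡ 1 (mod 41). 340 = 8×40 + 20. So 11^{340} ≡ 11^{20} ≡ 40 (mod 41)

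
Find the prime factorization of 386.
2 × 193

Divide by primes starting from smallest:
386 ÷ 2 = 193
193 ÷ 193 = 1

386 = 2 × 193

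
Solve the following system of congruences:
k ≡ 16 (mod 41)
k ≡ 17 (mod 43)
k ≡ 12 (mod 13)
7929

Using the Chinese Remainder Theorem:
M = product of moduli = 22919
For equation 1: M_1 = 559, 559 ≡ 26 (mod 41), inverse of 559 mod 41 is 30 (check: 26 × 30 = 780 ≡ 1 (mod 41))
For equation 2: M_2 = 533, 533 ≡ 17 (mod 43), inverse of 533 mod 43 is 38 (check: 17 × 38 = 646 ≡ 1 (mod 43))
For equation 3: M_3 = 1763, 1763 ≡ 8 (mod 13), inverse of 1763 mod 13 is 5 (check: 8 × 5 = 40 ≡ 1 (mod 13))
Combine: k ≡ Σ r_i×M_i×(M_i⁻¹ mod m_i) = 16×559×30 + 17×533×38 + 12×1763×5 = 268320 + 344318 + 105780 = 718418
718418 mod 22919 = 7929
k ≡ 7929 (mod 22919)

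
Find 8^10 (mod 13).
10 = 8 + 2 (binary 1010). Repeated squaring mod 13: 8^1 ≡ 8; 8^2 ≡ 8² = 64 ≡ 12; 8^4 ≡ 12² = 144 ≡ 1; 8^8 ≡ 1² = 1 ≡ 1. Multiply: 8^10 = 8^8 × 8^2 ≡ 1 × 12 (mod 13): 1 × 12 = 12 ≡ 12. So 8^10 ≡ 12 (mod 13).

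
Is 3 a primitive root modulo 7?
Yes

To verify, check if 3^(6/q) ≢ 1 (mod 7) for each prime divisor q of 6
Divisors of 6 = 6: [1, 2, 3, 6]
  3^(6/2) = 3^3 ≡ 6 (mod 7)
  3^(6/3) = 3^2 ≡ 2 (mod 7)
Conclusion: 3 is a primitive root modulo 7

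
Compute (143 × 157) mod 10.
1

(143 × 157) = 22451
22451 mod 10 = 1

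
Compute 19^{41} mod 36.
19

Using successive squaring:
Binary expansion of 41: 101001
Powers of 19 mod 36 (each is the square of the previous):
  19^1 ≡ 19 (mod 36)
  19^2 ≡ 19² = 361 ≡ 1 (mod 36)
  19^4 ≡ 1² = 1 ≡ 1 (mod 36)
  19^8 ≡ 1² = 1 ≡ 1 (mod 36)
  19^16 ≡ 1² = 1 ≡ 1 (mod 36)
  19^32 ≡ 1² = 1 ≡ 1 (mod 36)
41 = 32 + 8 + 1, so 19^41 = 19^32 × 19^8 × 19^1 ≡ 1 × 1 × 19 (mod 36)
Multiplying step by step:
  1 × 1 = 1 ≡ 1 (mod 36)
  1 × 19 = 19 ≡ 19 (mod 36)
Result: 19^41 ≡ 19 (mod 36)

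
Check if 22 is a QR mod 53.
By Euler's criterion: 22^{26} ≡ 52 (mod 53). Since this equals -1 (≡ 52), 22 is not a QR.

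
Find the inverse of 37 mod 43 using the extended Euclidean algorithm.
Extended GCD: 37(7) + 43(-6) = 1. So 37^(-1) ≡ 7 ≡ 7 (mod 43). Verify: 37 × 7 = 259 ≡ 1 (mod 43)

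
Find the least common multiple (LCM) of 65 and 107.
6955

First find GCD(65, 107) using the Euclidean algorithm:
65 = 0 × 107 + 65
107 = 1 × 65 + 42
65 = 1 × 42 + 23
42 = 1 × 23 + 19
23 = 1 × 19 + 4
19 = 4 × 4 + 3
4 = 1 × 3 + 1
3 = 3 × 1 + 0
GCD(65, 107) = 1

LCM formula: LCM(a, b) = (a × b) / GCD(a, b)
LCM(65, 107) = (65 × 107) / 1
LCM(65, 107) = 6955 / 1
LCM(65, 107) = 6955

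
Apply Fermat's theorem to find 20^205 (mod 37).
By Fermat: 20^{36} ≡ 1 (mod 37). 205 ≡ 25 (mod 36). So 20^{205} ≡ 20^{25} ≡ 15 (mod 37)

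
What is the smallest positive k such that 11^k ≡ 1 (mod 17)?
Powers of 11 mod 17: 11^1≡11, 11^2≡2, 11^3≡5, 11^4≡4, 11^5≡10, 11^6≡8, 11^7≡3, 11^8≡16, 11^9≡6, 11^10≡15, 11^11≡12, 11^12≡13, 11^13≡7, 11^14≡9, 11^15≡14, 11^16≡1. Order = 16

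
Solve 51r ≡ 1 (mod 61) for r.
51^(-1) ≡ 6 (mod 61). Verification: 51 × 6 = 306 ≡ 1 (mod 61)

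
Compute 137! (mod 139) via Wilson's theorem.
(138)! = (137)! × (138) ≡ -1 (mod 139). So (137)! ≡ -1 × (138)^(-1) ≡ (-1)×(-1) = 1 (mod 139)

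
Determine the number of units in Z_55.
40

Prime factorization: 55 = 5 × 11
Using the formula φ(n) = n × Π(1 - 1/p) for each prime factor p:
φ(55) = 55 × (1 - 1/5) × (1 - 1/11)
φ(55) = 40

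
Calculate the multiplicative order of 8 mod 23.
Powers of 8 mod 23: 8^1≡8, 8^2≡18, 8^3≡6, 8^4≡2, 8^5≡16, 8^6≡13, 8^7≡12, 8^8≡4, 8^9≡9, 8^10≡3, 8^11≡1. Order = 11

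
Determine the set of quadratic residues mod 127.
QRs mod 127: {1, 2, 4, 8, 9, 11, 13, 15, 16, 17, 18, 19, 21, 22, 25, 26, 30, 31, 32, 34, 35, 36, 37, 38, 41, 42, 44, 47, 49, 50, 52, 60, 61, 62, 64, 68, 69, 70, 71, 72, 73, 74, 76, 79, 81, 82, 84, 87, 88, 94, 98, 99, 100, 103, 104, 107, 113, 115, 117, 120, 121, 122, 124}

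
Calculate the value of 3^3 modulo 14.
3 = 2 + 1 (binary 11). Repeated squaring mod 14: 3^1 ≡ 3; 3^2 ≡ 3² = 9 ≡ 9. Multiply: 3^3 = 3^2 × 3^1 ≡ 9 × 3 (mod 14): 9 × 3 = 27 ≡ 13. So 3^3 ≡ 13 (mod 14).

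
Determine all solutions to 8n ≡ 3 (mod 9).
6

Since gcd(8, 9) = 1 divides 3, a solution exists.
Multiply both sides by the inverse of 8 mod 9:
  8^(-1) mod 9 = 8
  x ≡ 8 × 3 ≡ 24 ≡ 6 (mod 9)
Verification: 8 × 6 = 48 = 5 × 9 + 3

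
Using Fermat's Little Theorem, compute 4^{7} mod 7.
4

By Fermat's Little Theorem, a^(p-1) ≡ 1 (mod p) for prime p and gcd(a, p) = 1
Here p = 7, so 4^6 ≡ 1 (mod 7)
We can reduce the exponent: 7 mod 6 = 1
So 4^7 ≡ 4^1 (mod 7)
Computing: 4^1 mod 7 = 4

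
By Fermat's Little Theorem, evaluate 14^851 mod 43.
By Fermat: 14^{42} ≡ 1 (mod 43). 851 ≡ 11 (mod 42). So 14^{851} ≡ 14^{11} ≡ 10 (mod 43)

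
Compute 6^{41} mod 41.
6

Using successive squaring:
Binary expansion of 41: 101001
Powers of 6 mod 41 (each is the square of the previous):
  6^1 ≡ 6 (mod 41)
  6^2 ≡ 6² = 36 ≡ 36 (mod 41)
  6^4 ≡ 36² = 1296 ≡ 25 (mod 41)
  6^8 ≡ 25² = 625 ≡ 10 (mod 41)
  6^16 ≡ 10² = 100 ≡ 18 (mod 41)
  6^32 ≡ 18² = 324 ≡ 37 (mod 41)
41 = 32 + 8 + 1, so 6^41 = 6^32 × 6^8 × 6^1 ≡ 37 × 10 × 6 (mod 41)
Multiplying step by step:
  37 × 10 = 370 ≡ 1 (mod 41)
  1 × 6 = 6 ≡ 6 (mod 41)
Result: 6^41 ≡ 6 (mod 41)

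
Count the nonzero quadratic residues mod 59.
For prime 59, there are (p-1)/2 = (59-1)/2 = 29 quadratic residues (excluding 0).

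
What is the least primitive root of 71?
7

A primitive root g modulo p has order p-1 = 70
Prime divisors of 70: [2, 5, 7]
g is a primitive root iff g^(70/q) ≢ 1 (mod 71) for each prime divisor q
Testing small values:
  g = 2: 2^35 ≡ 1, 2^14 ≡ 54, 2^10 ≡ 30 (mod 71) → 2^35 ≡ 1, not primitive root
  g = 3: 3^35 ≡ 1, 3^14 ≡ 54, 3^10 ≡ 48 (mod 71) → 3^35 ≡ 1, not primitive root
  g = 4: 4^35 ≡ 1, 4^14 ≡ 5, 4^10 ≡ 48 (mod 71) → 4^35 ≡ 1, not primitive root
  g = 5: 5^35 ≡ 1, 5^14 ≡ 57, 5^10 ≡ 1 (mod 71) → 5^35 ≡ 1, not primitive root
  g = 6: 6^35 ≡ 1, 6^14 ≡ 5, 6^10 ≡ 20 (mod 71) → 6^35 ≡ 1, not primitive root
  g = 7: 7^35 ≡ 70, 7^14 ≡ 54, 7^10 ≡ 45 (mod 71) → none is 1, primitive root!
The smallest primitive root is 7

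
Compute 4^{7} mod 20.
4

Using successive squaring:
Binary expansion of 7: 111
Powers of 4 mod 20 (each is the square of the previous):
  4^1 ≡ 4 (mod 20)
  4^2 ≡ 4² = 16 ≡ 16 (mod 20)
  4^4 ≡ 16² = 256 ≡ 16 (mod 20)
7 = 4 + 2 + 1, so 4^7 = 4^4 × 4^2 × 4^1 ≡ 16 × 16 × 4 (mod 20)
Multiplying step by step:
  16 × 16 = 256 ≡ 16 (mod 20)
  16 × 4 = 64 ≡ 4 (mod 20)
Result: 4^7 ≡ 4 (mod 20)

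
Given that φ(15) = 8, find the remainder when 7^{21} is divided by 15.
By Euler: 7^{8} ≡ 1 (mod 15) since gcd(7, 15) = 1. 21 = 2×8 + 5. So 7^{21} ≡ 7^{5} ≡ 7 (mod 15)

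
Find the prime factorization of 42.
2 × 3 × 7

Divide by primes starting from smallest:
42 ÷ 2 = 21
21 ÷ 3 = 7
7 ÷ 7 = 1

42 = 2 × 3 × 7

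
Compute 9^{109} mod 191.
135

Using successive squaring:
Binary expansion of 109: 1101101
Powers of 9 mod 191 (each is the square of the previous):
  9^1 ≡ 9 (mod 191)
  9^2 ≡ 9² = 81 ≡ 81 (mod 191)
  9^4 ≡ 81² = 6561 ≡ 67 (mod 191)
  9^8 ≡ 67² = 4489 ≡ 96 (mod 191)
  9^16 ≡ 96² = 9216 ≡ 48 (mod 191)
  9^32 ≡ 48² = 2304 ≡ 12 (mod 191)
  9^64 ≡ 12² = 144 ≡ 144 (mod 191)
109 = 64 + 32 + 8 + 4 + 1, so 9^109 = 9^64 × 9^32 × 9^8 × 9^4 × 9^1 ≡ 144 × 12 × 96 × 67 × 9 (mod 191)
Multiplying step by step:
  144 × 12 = 1728 ≡ 9 (mod 191)
  9 × 96 = 864 ≡ 100 (mod 191)
  100 × 67 = 6700 ≡ 15 (mod 191)
  15 × 9 = 135 ≡ 135 (mod 191)
Result: 9^109 ≡ 135 (mod 191)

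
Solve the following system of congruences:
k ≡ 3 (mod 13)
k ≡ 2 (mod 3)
29

Using the Chinese Remainder Theorem:
M = product of moduli = 39
For equation 1: M_1 = 3, 3 ≡ 3 (mod 13), inverse of 3 mod 13 is 9 (check: 3 × 9 = 27 ≡ 1 (mod 13))
For equation 2: M_2 = 13, 13 ≡ 1 (mod 3), inverse of 13 mod 3 is 1 (check: 1 × 1 = 1 ≡ 1 (mod 3))
Combine: k ≡ Σ r_i×M_i×(M_i⁻¹ mod m_i) = 3×3×9 + 2×13×1 = 81 + 26 = 107
107 mod 39 = 29
k ≡ 29 (mod 39)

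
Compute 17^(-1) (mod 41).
17^(-1) ≡ 29 (mod 41). Verification: 17 × 29 = 493 ≡ 1 (mod 41)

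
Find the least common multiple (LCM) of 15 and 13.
195

First find GCD(15, 13) using the Euclidean algorithm:
15 = 1 × 13 + 2
13 = 6 × 2 + 1
2 = 2 × 1 + 0
GCD(15, 13) = 1

LCM formula: LCM(a, b) = (a × b) / GCD(a, b)
LCM(15, 13) = (15 × 13) / 1
LCM(15, 13) = 195 / 1
LCM(15, 13) = 195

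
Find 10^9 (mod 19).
9 = 8 + 1 (binary 1001). Repeated squaring mod 19: 10^1 ≡ 10; 10^2 ≡ 10² = 100 ≡ 5; 10^4 ≡ 5² = 25 ≡ 6; 10^8 ≡ 6² = 36 ≡ 17. Multiply: 10^9 = 10^8 × 10^1 ≡ 17 × 10 (mod 19): 17 × 10 = 170 ≡ 18. So 10^9 ≡ 18 (mod 19).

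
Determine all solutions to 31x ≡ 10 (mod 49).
43

Since gcd(31, 49) = 1 divides 10, a solution exists.
Multiply both sides by the inverse of 31 mod 49:
  31^(-1) mod 49 = 19
  x ≡ 19 × 10 ≡ 190 ≡ 43 (mod 49)
Verification: 31 × 43 = 1333 = 27 × 49 + 10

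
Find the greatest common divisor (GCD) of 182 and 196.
14

Using the Euclidean algorithm:
182 = 0 × 196 + 182
196 = 1 × 182 + 14
182 = 13 × 14 + 0

GCD(182, 196) = 14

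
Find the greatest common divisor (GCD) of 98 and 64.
2

Using the Euclidean algorithm:
98 = 1 × 64 + 34
64 = 1 × 34 + 30
34 = 1 × 30 + 4
30 = 7 × 4 + 2
4 = 2 × 2 + 0

GCD(98, 64) = 2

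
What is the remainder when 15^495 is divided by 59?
Using Fermat: 15^{58} ≡ 1 (mod 59). 495 ≡ 31 (mod 58). So 15^{495} ≡ 15^{31} ≡ 48 (mod 59)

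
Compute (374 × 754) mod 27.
8

(374 × 754) = 281996
281996 mod 27 = 8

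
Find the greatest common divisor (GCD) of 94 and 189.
1

Using the Euclidean algorithm:
94 = 0 × 189 + 94
189 = 2 × 94 + 1
94 = 94 × 1 + 0

GCD(94, 189) = 1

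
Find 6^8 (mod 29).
8 = 8 (binary 1000). Repeated squaring mod 29: 6^1 ≡ 6; 6^2 ≡ 6² = 36 ≡ 7; 6^4 ≡ 7² = 49 ≡ 20; 6^8 ≡ 20² = 400 ≡ 23. So 6^8 ≡ 23 (mod 29).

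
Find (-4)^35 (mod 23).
Using Fermat: (-4)^{22} ≡ 1 (mod 23). 35 ≡ 13 (mod 22). So (-4)^{35} ≡ (-4)^{13} ≡ 7 (mod 23)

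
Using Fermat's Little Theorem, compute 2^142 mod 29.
By Fermat: 2^{28} ≡ 1 (mod 29). 142 ≡ 2 (mod 28). So 2^{142} ≡ 2^{2} ≡ 4 (mod 29)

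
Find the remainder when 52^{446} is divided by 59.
By Fermat: 52^{58} ≡ 1 (mod 59). 446 = 7×58 + 40. So 52^{446} ≡ 52^{40} ≡ 35 (mod 59)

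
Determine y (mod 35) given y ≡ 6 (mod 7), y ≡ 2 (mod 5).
27

Using the Chinese Remainder Theorem:
M = product of moduli = 35
For equation 1: M_1 = 5, 5 ≡ 5 (mod 7), inverse of 5 mod 7 is 3 (check: 5 × 3 = 15 ≡ 1 (mod 7))
For equation 2: M_2 = 7, 7 ≡ 2 (mod 5), inverse of 7 mod 5 is 3 (check: 2 × 3 = 6 ≡ 1 (mod 5))
Combine: y ≡ Σ r_i×M_i×(M_i⁻¹ mod m_i) = 6×5×3 + 2×7×3 = 90 + 42 = 132
132 mod 35 = 27
y ≡ 27 (mod 35)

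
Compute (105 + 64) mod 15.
4

(105 + 64) = 169
169 mod 15 = 4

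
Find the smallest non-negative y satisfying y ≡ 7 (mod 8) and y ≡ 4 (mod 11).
M = 8 × 11 = 88. M₁ = 11, y₁ ≡ 3 (mod 8). M₂ = 8, y₂ ≡ 7 (mod 11). y = 7×11×3 + 4×8×7 ≡ 15 (mod 88)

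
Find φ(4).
2

Prime factorization: 4 = 2^2
Using the formula φ(n) = n × Π(1 - 1/p) for each prime factor p:
φ(4) = 4 × (1 - 1/2)
φ(4) = 2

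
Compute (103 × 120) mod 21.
12

(103 × 120) = 12360
12360 mod 21 = 12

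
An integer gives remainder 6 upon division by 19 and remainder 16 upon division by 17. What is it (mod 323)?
M = 19 × 17 = 323. M₁ = 17, y₁ ≡ 9 (mod 19). M₂ = 19, y₂ ≡ 9 (mod 17). z = 6×17×9 + 16×19×9 ≡ 101 (mod 323). The smallest positive such number is 101.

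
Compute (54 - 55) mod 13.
12

(54 - 55) = -1
-1 mod 13 = 12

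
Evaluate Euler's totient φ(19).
18

Prime factorization: 19 = 19
Using the formula φ(n) = n × Π(1 - 1/p) for each prime factor p:
φ(19) = 19 × (1 - 1/19)
φ(19) = 18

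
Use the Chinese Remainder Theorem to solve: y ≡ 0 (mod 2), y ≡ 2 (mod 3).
M = 2 × 3 = 6. M₁ = 3, y₁ ≡ 1 (mod 2). M₂ = 2, y₂ ≡ 2 (mod 3). y = 0×3×1 + 2×2×2 ≡ 2 (mod 6)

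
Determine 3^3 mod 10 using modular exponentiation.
3 = 2 + 1 (binary 11). Repeated squaring mod 10: 3^1 ≡ 3; 3^2 ≡ 3² = 9 ≡ 9. Multiply: 3^3 = 3^2 × 3^1 ≡ 9 × 3 (mod 10): 9 × 3 = 27 ≡ 7. So 3^3 ≡ 7 (mod 10).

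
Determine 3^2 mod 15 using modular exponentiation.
2 = 2 (binary 10). Repeated squaring mod 15: 3^1 ≡ 3; 3^2 ≡ 3² = 9 ≡ 9. So 3^2 ≡ 9 (mod 15).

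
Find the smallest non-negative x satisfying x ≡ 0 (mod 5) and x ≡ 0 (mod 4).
M = 5 × 4 = 20. M₁ = 4, y₁ ≡ 4 (mod 5). M₂ = 5, y₂ ≡ 1 (mod 4). x = 0×4×4 + 0×5×1 ≡ 0 (mod 20)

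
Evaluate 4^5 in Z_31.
5 = 4 + 1 (binary 101). Repeated squaring mod 31: 4^1 ≡ 4; 4^2 ≡ 4² = 16 ≡ 16; 4^4 ≡ 16² = 256 ≡ 8. Multiply: 4^5 = 4^4 × 4^1 ≡ 8 × 4 (mod 31): 8 × 4 = 32 ≡ 1. So 4^5 ≡ 1 (mod 31).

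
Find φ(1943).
1848

Prime factorization: 1943 = 29 × 67
Using the formula φ(n) = n × Π(1 - 1/p) for each prime factor p:
φ(1943) = 1943 × (1 - 1/29) × (1 - 1/67)
φ(1943) = 1848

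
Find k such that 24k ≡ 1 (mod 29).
24^(-1) ≡ 23 (mod 29). Verification: 24 × 23 = 552 ≡ 1 (mod 29)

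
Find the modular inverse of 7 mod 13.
7^(-1) ≡ 2 (mod 13). Verification: 7 × 2 = 14 ≡ 1 (mod 13)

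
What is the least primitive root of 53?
2

A primitive root g modulo p has order p-1 = 52
Prime divisors of 52: [2, 13]
g is a primitive root iff g^(52/q) ≢ 1 (mod 53) for each prime divisor q
Testing small values:
  g = 2: 2^26 ≡ 52, 2^4 ≡ 16 (mod 53) → none is 1, primitive root!
The smallest primitive root is 2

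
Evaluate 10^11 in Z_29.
Using repeated squaring. 11 = 8 + 2 + 1 (binary 1011). Repeated squaring mod 29: 10^1 ≡ 10; 10^2 ≡ 10² = 100 ≡ 13; 10^4 ≡ 13² = 169 ≡ 24; 10^8 ≡ 24² = 576 ≡ 25. Multiply: 10^11 = 10^8 × 10^2 × 10^1 ≡ 25 × 13 × 10 (mod 29): 25 × 13 = 325 ≡ 6; 6 × 10 = 60 ≡ 2. So 10^11 ≡ 2 (mod 29).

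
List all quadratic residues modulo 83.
QRs mod 83: {1, 3, 4, 7, 9, 10, 11, 12, 16, 17, 21, 23, 25, 26, 27, 28, 29, 30, 31, 33, 36, 37, 38, 40, 41, 44, 48, 49, 51, 59, 61, 63, 64, 65, 68, 69, 70, 75, 77, 78, 81}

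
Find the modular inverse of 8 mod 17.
8^(-1) ≡ 15 (mod 17). Verification: 8 × 15 = 120 ≡ 1 (mod 17)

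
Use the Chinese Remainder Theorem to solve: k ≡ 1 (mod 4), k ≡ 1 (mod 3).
M = 4 × 3 = 12. M₁ = 3, y₁ ≡ 3 (mod 4). M₂ = 4, y₂ ≡ 1 (mod 3). k = 1×3×3 + 1×4×1 ≡ 1 (mod 12)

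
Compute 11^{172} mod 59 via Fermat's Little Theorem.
20

By Fermat's Little Theorem, a^(p-1) ≡ 1 (mod p) for prime p and gcd(a, p) = 1
Here p = 59, so 11^58 ≡ 1 (mod 59)
We can reduce the exponent: 172 mod 58 = 56
So 11^172 ≡ 11^56 (mod 59)
Computing: 11^56 mod 59 = 20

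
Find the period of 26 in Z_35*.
Powers of 26 mod 35: 26^1≡26, 26^2≡11, 26^3≡6, 26^4≡16, 26^5≡31, 26^6≡1. Order = 6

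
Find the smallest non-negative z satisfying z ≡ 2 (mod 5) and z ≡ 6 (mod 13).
M = 5 × 13 = 65. M₁ = 13, y₁ ≡ 2 (mod 5). M₂ = 5, y₂ ≡ 8 (mod 13). z = 2×13×2 + 6×5×8 ≡ 32 (mod 65)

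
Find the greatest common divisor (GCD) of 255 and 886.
1

Using the Euclidean algorithm:
255 = 0 × 886 + 255
886 = 3 × 255 + 121
255 = 2 × 121 + 13
121 = 9 × 13 + 4
13 = 3 × 4 + 1
4 = 4 × 1 + 0

GCD(255, 886) = 1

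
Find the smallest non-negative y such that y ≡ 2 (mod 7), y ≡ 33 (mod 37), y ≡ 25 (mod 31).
366

Using the Chinese Remainder Theorem:
M = product of moduli = 8029
For equation 1: M_1 = 1147, 1147 ≡ 6 (mod 7), inverse of 1147 mod 7 is 6 (check: 6 × 6 = 36 ≡ 1 (mod 7))
For equation 2: M_2 = 217, 217 ≡ 32 (mod 37), inverse of 217 mod 37 is 22 (check: 32 × 22 = 704 ≡ 1 (mod 37))
For equation 3: M_3 = 259, 259 ≡ 11 (mod 31), inverse of 259 mod 31 is 17 (check: 11 × 17 = 187 ≡ 1 (mod 31))
Combine: y ≡ Σ r_i×M_i×(M_i⁻¹ mod m_i) = 2×1147×6 + 33×217×22 + 25×259×17 = 13764 + 157542 + 110075 = 281381
281381 mod 8029 = 366
y ≡ 366 (mod 8029)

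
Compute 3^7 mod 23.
7 = 4 + 2 + 1 (binary 111). Repeated squaring mod 23: 3^1 ≡ 3; 3^2 ≡ 3² = 9 ≡ 9; 3^4 ≡ 9² = 81 ≡ 12. Multiply: 3^7 = 3^4 × 3^2 × 3^1 ≡ 12 × 9 × 3 (mod 23): 12 × 9 = 108 ≡ 16; 16 × 3 = 48 ≡ 2. So 3^7 ≡ 2 (mod 23).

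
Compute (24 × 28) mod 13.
9

(24 × 28) = 672
672 mod 13 = 9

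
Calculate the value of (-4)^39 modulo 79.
Using repeated squaring. (-4) ≡ 75 (mod 79). 39 = 32 + 4 + 2 + 1 (binary 100111). Repeated squaring mod 79: 75^1 ≡ 75; 75^2 ≡ 75² = 5625 ≡ 16; 75^4 ≡ 16² = 256 ≡ 19; 75^8 ≡ 19² = 361 ≡ 45; 75^16 ≡ 45² = 2025 ≡ 50; 75^32 ≡ 50² = 2500 ≡ 51. Multiply: (-4)^39 ≡ 75^32 × 75^4 × 75^2 × 75^1 ≡ 51 × 19 × 16 × 75 (mod 79): 51 × 19 = 969 ≡ 21; 21 × 16 = 336 ≡ 20; 20 × 75 = 1500 ≡ 78. So (-4)^39 ≡ 78 (mod 79).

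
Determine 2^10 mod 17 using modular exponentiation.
10 = 8 + 2 (binary 1010). Repeated squaring mod 17: 2^1 ≡ 2; 2^2 ≡ 2² = 4 ≡ 4; 2^4 ≡ 4² = 16 ≡ 16; 2^8 ≡ 16² = 256 ≡ 1. Multiply: 2^10 = 2^8 × 2^2 ≡ 1 × 4 (mod 17): 1 × 4 = 4 ≡ 4. So 2^10 ≡ 4 (mod 17).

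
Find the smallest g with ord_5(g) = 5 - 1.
p - 1 = 4 has prime divisors 2. h is a primitive root mod 5 iff h^(4/q) ≢ 1 (mod 5) for each such q.
h = 2: 2^2 ≡ 4 (mod 5); none is 1, so 2 has order 4 and is a primitive root.
The smallest primitive root mod 5 is g = 2.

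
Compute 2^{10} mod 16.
0

Using successive squaring:
Binary expansion of 10: 1010
Powers of 2 mod 16 (each is the square of the previous):
  2^1 ≡ 2 (mod 16)
  2^2 ≡ 2² = 4 ≡ 4 (mod 16)
  2^4 ≡ 4² = 16 ≡ 0 (mod 16)
  2^8 ≡ 0² = 0 ≡ 0 (mod 16)
10 = 8 + 2, so 2^10 = 2^8 × 2^2 ≡ 0 × 4 (mod 16)
Multiplying step by step:
  0 × 4 = 0 ≡ 0 (mod 16)
Result: 2^10 ≡ 0 (mod 16)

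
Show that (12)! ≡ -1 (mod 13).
(12)! mod 13 = 12. Since this equals -1 (mod 13), Wilson confirms 13 is prime.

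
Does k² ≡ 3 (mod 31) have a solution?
By Euler's criterion: 3^{15} ≡ 30 (mod 31). Since this equals -1 (≡ 30), 3 is not a QR.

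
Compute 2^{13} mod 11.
8

Using successive squaring:
Binary expansion of 13: 1101
Powers of 2 mod 11 (each is the square of the previous):
  2^1 ≡ 2 (mod 11)
  2^2 ≡ 2² = 4 ≡ 4 (mod 11)
  2^4 ≡ 4² = 16 ≡ 5 (mod 11)
  2^8 ≡ 5² = 25 ≡ 3 (mod 11)
13 = 8 + 4 + 1, so 2^13 = 2^8 × 2^4 × 2^1 ≡ 3 × 5 × 2 (mod 11)
Multiplying step by step:
  3 × 5 = 15 ≡ 4 (mod 11)
  4 × 2 = 8 ≡ 8 (mod 11)
Result: 2^13 ≡ 8 (mod 11)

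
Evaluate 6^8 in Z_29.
8 = 8 (binary 1000). Repeated squaring mod 29: 6^1 ≡ 6; 6^2 ≡ 6² = 36 ≡ 7; 6^4 ≡ 7² = 49 ≡ 20; 6^8 ≡ 20² = 400 ≡ 23. So 6^8 ≡ 23 (mod 29).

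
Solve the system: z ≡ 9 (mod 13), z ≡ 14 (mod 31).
M = 13 × 31 = 403. M₁ = 31, y₁ ≡ 8 (mod 13). M₂ = 13, y₂ ≡ 12 (mod 31). z = 9×31×8 + 14×13×12 ≡ 386 (mod 403)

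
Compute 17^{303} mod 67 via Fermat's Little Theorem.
15

By Fermat's Little Theorem, a^(p-1) ≡ 1 (mod p) for prime p and gcd(a, p) = 1
Here p = 67, so 17^66 ≡ 1 (mod 67)
We can reduce the exponent: 303 mod 66 = 39
So 17^303 ≡ 17^39 (mod 67)
Computing: 17^39 mod 67 = 15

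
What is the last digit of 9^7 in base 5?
9 ≡ 4 (mod 5). 7 = 4 + 2 + 1 (binary 111). Repeated squaring mod 5: 4^1 ≡ 4; 4^2 ≡ 4² = 16 ≡ 1; 4^4 ≡ 1² = 1 ≡ 1. Multiply: 9^7 ≡ 4^4 × 4^2 × 4^1 ≡ 1 × 1 × 4 (mod 5): 1 × 1 = 1 ≡ 1; 1 × 4 = 4 ≡ 4. So 9^7 ≡ 4 (mod 5).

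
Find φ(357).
192

Prime factorization: 357 = 3 × 7 × 17
Using the formula φ(n) = n × Π(1 - 1/p) for each prime factor p:
φ(357) = 357 × (1 - 1/3) × (1 - 1/7) × (1 - 1/17)
φ(357) = 192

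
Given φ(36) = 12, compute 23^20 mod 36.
By Euler: 23^{12} ≡ 1 (mod 36) since gcd(23, 36) = 1. 20 = 1×12 + 8. So 23^{20} ≡ 23^{8} ≡ 25 (mod 36)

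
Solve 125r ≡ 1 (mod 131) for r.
125^(-1) ≡ 109 (mod 131). Verification: 125 × 109 = 13625 ≡ 1 (mod 131)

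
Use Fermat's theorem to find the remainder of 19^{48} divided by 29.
7

By Fermat's Little Theorem, a^(p-1) ≡ 1 (mod p) for prime p and gcd(a, p) = 1
Here p = 29, so 19^28 ≡ 1 (mod 29)
We can reduce the exponent: 48 mod 28 = 20
So 19^48 ≡ 19^20 (mod 29)
Computing: 19^20 mod 29 = 7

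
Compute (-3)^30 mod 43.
Using repeated squaring. (-3) ≡ 40 (mod 43). 30 = 16 + 8 + 4 + 2 (binary 11110). Repeated squaring mod 43: 40^1 ≡ 40; 40^2 ≡ 40² = 1600 ≡ 9; 40^4 ≡ 9² = 81 ≡ 38; 40^8 ≡ 38² = 1444 ≡ 25; 40^16 ≡ 25² = 625 ≡ 23. Multiply: (-3)^30 ≡ 40^16 × 40^8 × 40^4 × 40^2 ≡ 23 × 25 × 38 × 9 (mod 43): 23 × 25 = 575 ≡ 16; 16 × 38 = 608 ≡ 6; 6 × 9 = 54 ≡ 11. So (-3)^30 ≡ 11 (mod 43).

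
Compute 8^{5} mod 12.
8

Using successive squaring:
Binary expansion of 5: 101
Powers of 8 mod 12 (each is the square of the previous):
  8^1 ≡ 8 (mod 12)
  8^2 ≡ 8² = 64 ≡ 4 (mod 12)
  8^4 ≡ 4² = 16 ≡ 4 (mod 12)
5 = 4 + 1, so 8^5 = 8^4 × 8^1 ≡ 4 × 8 (mod 12)
Multiplying step by step:
  4 × 8 = 32 ≡ 8 (mod 12)
Result: 8^5 ≡ 8 (mod 12)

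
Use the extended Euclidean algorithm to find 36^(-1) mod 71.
Extended GCD: 36(2) + 71(-1) = 1. So 36^(-1) ≡ 2 ≡ 2 (mod 71). Verify: 36 × 2 = 72 ≡ 1 (mod 71)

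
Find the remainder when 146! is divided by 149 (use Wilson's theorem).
(148)! = (146)! × (147) × (148) ≡ -1 (mod 149). So (146)! ≡ -1 × [(148)(147)]^(-1) ≡ 74 (mod 149)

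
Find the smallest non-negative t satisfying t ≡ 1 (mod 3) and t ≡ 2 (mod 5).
M = 3 × 5 = 15. M₁ = 5, y₁ ≡ 2 (mod 3). M₂ = 3, y₂ ≡ 2 (mod 5). t = 1×5×2 + 2×3×2 ≡ 7 (mod 15)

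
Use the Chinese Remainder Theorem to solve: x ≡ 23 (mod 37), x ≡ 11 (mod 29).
504

Using the Chinese Remainder Theorem:
M = product of moduli = 1073
For equation 1: M_1 = 29, 29 ≡ 29 (mod 37), inverse of 29 mod 37 is 23 (check: 29 × 23 = 667 ≡ 1 (mod 37))
For equation 2: M_2 = 37, 37 ≡ 8 (mod 29), inverse of 37 mod 29 is 11 (check: 8 × 11 = 88 ≡ 1 (mod 29))
Combine: x ≡ Σ r_i×M_i×(M_i⁻¹ mod m_i) = 23×29×23 + 11×37×11 = 15341 + 4477 = 19818
19818 mod 1073 = 504
x ≡ 504 (mod 1073)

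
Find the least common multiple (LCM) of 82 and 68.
2788

First find GCD(82, 68) using the Euclidean algorithm:
82 = 1 × 68 + 14
68 = 4 × 14 + 12
14 = 1 × 12 + 2
12 = 6 × 2 + 0
GCD(82, 68) = 2

LCM formula: LCM(a, b) = (a × b) / GCD(a, b)
LCM(82, 68) = (82 × 68) / 2
LCM(82, 68) = 5576 / 2
LCM(82, 68) = 2788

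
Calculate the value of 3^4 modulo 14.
4 = 4 (binary 100). Repeated squaring mod 14: 3^1 ≡ 3; 3^2 ≡ 3² = 9 ≡ 9; 3^4 ≡ 9² = 81 ≡ 11. So 3^4 ≡ 11 (mod 14).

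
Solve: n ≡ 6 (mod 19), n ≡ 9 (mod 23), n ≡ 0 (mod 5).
M = 19 × 23 × 5 = 2185. M₁ = 115, y₁ ≡ 1 (mod 19). M₂ = 95, y₂ ≡ 8 (mod 23). M₃ = 437, y₃ ≡ 3 (mod 5). n = 6×115×1 + 9×95×8 + 0×437×3 ≡ 975 (mod 2185)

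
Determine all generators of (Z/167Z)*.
Primitive roots mod 167: {5, 10, 13, 15, 17, 20, 23, 26, 30, 34, 35, 37, 39, 40, 41, 43, 45, 46, 51, 52, 53, 55, 59, 60, 67, 68, 69, 70, 71, 73, 74, 78, 79, 80, 82, 83, 86, 90, 91, 92, 95, 101, 102, 103, 104, 105, 106, 109, 110, 111, 113, 117, 118, 119, 120, 123, 125, 129, 131, 134, 135, 136, 138, 139, 140, 142, 143, 145, 146, 148, 149, 151, 153, 155, 156, 158, 159, 160, 161, 163, 164, 165}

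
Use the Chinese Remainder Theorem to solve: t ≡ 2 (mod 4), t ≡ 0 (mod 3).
M = 4 × 3 = 12. M₁ = 3, y₁ ≡ 3 (mod 4). M₂ = 4, y₂ ≡ 1 (mod 3). t = 2×3×3 + 0×4×1 ≡ 6 (mod 12)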